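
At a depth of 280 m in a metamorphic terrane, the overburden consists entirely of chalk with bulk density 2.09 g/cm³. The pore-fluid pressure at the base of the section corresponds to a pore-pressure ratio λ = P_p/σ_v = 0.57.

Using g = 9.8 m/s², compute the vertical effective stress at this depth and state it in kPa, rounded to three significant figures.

Overburden (lithostatic) stress σ_v:
chalk: 2090 kg/m³ × 9.8 m/s² × 280 m = 5.735×10^6 Pa = 5.735 MPa
Pore pressure P_p = λ·σ_v = 0.57 × 5.735 MPa = 3.269 MPa
Effective stress σ' = σ_v − P_p = 5.735 − 3.269 = 2.4660 MPa = 2466.0 kPa

2470 kPa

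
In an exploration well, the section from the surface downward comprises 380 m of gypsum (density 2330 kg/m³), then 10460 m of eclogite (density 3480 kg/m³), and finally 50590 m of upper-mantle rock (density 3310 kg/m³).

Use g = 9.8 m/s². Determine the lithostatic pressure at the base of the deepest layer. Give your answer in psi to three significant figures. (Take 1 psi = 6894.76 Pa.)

291000 psi

gypsum: 2330 kg/m³ × 9.8 m/s² × 380 m = 8.677×10^6 Pa = 1258 psi
eclogite: 3480 kg/m³ × 9.8 m/s² × 10460 m = 3.567×10^8 Pa = 51739 psi
upper-mantle rock: 3310 kg/m³ × 9.8 m/s² × 50590 m = 1.641×10^9 Pa = 2.380×10^5 psi
Total = 1258 + 51739 + 2.380×10^5 = 2.9101×10^5 psi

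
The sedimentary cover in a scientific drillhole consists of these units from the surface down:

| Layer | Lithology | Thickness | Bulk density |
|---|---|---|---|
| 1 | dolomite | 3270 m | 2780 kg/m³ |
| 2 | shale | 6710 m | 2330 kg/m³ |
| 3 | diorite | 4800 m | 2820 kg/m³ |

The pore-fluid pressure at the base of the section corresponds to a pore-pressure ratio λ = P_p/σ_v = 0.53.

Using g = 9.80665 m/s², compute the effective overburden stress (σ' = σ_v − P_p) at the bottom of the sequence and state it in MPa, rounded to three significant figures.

176 MPa

Overburden (lithostatic) stress σ_v:
dolomite: 2780 kg/m³ × 9.80665 m/s² × 3270 m = 8.915×10^7 Pa = 89.15 MPa
shale: 2330 kg/m³ × 9.80665 m/s² × 6710 m = 1.533×10^8 Pa = 153.3 MPa
diorite: 2820 kg/m³ × 9.80665 m/s² × 4800 m = 1.327×10^8 Pa = 132.7 MPa
Total = 89.15 + 153.3 + 132.7 = 375.21 MPa
Pore pressure P_p = λ·σ_v = 0.53 × 375.2 MPa = 198.9 MPa
Effective stress σ' = σ_v − P_p = 375.2 − 198.9 = 176.35 MPa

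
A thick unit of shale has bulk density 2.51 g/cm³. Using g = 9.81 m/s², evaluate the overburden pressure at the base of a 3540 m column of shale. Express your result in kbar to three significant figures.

0.872 kbar

shale: 2510 kg/m³ × 9.81 m/s² × 3540 m = 8.717×10^7 Pa = 0.8717 kbar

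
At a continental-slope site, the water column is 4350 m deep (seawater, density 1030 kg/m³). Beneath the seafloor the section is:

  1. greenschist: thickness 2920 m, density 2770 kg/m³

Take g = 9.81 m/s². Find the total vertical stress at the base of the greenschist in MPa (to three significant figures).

123 MPa

seawater: 1030 kg/m³ × 9.81 m/s² × 4350 m = 4.395×10^7 Pa = 43.95 MPa
greenschist: 2770 kg/m³ × 9.81 m/s² × 2920 m = 7.935×10^7 Pa = 79.35 MPa
Total = 43.95 + 79.35 = 123.30 MPa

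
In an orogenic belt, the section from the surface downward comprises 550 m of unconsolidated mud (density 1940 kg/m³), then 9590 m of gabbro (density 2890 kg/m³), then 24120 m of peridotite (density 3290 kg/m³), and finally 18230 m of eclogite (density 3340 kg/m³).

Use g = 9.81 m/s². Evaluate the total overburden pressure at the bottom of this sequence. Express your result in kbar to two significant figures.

17 kbar

unconsolidated mud: 1940 kg/m³ × 9.81 m/s² × 550 m = 1.047×10^7 Pa = 0.1047 kbar
gabbro: 2890 kg/m³ × 9.81 m/s² × 9590 m = 2.719×10^8 Pa = 2.719 kbar
peridotite: 3290 kg/m³ × 9.81 m/s² × 24120 m = 7.785×10^8 Pa = 7.785 kbar
eclogite: 3340 kg/m³ × 9.81 m/s² × 18230 m = 5.973×10^8 Pa = 5.973 kbar
Total = 0.1047 + 2.719 + 7.785 + 5.973 = 16.581 kbar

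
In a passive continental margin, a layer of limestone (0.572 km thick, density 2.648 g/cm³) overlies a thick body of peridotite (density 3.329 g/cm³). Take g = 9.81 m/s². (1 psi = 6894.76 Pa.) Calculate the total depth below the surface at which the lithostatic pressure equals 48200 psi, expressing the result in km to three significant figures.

10.3 km

Pressure at base of upper layers: 2648×9.81×572 = 1.486×10^7 Pa = 2155 psi
Remaining pressure to be supplied by peridotite: 3.323×10^8 − 1.486×10^7 = 3.175×10^8 Pa
Additional depth in peridotite = 3.175×10^8 Pa / (3329 kg/m³ × 9.81 m/s²) = 9721.2 m
Total depth = 572 m + 9721.2 m = 10293 m
= 10.293 km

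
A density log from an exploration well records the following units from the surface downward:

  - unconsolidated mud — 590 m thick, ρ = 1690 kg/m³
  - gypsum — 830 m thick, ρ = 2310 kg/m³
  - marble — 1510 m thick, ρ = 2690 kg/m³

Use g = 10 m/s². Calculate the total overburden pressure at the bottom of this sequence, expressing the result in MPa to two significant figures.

unconsolidated mud: 1690 kg/m³ × 10 m/s² × 590 m = 9.971×10^6 Pa = 9.971 MPa
gypsum: 2310 kg/m³ × 10 m/s² × 830 m = 1.917×10^7 Pa = 19.17 MPa
marble: 2690 kg/m³ × 10 m/s² × 1510 m = 4.062×10^7 Pa = 40.62 MPa
Total = 9.971 + 19.17 + 40.62 = 69.763 MPa

70 MPa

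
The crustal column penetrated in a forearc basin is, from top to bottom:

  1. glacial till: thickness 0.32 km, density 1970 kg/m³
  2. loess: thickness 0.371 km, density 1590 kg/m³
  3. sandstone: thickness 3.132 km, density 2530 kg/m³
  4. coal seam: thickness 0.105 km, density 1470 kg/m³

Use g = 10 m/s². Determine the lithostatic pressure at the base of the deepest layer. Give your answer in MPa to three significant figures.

93.0 MPa

glacial till: 1970 kg/m³ × 10 m/s² × 320 m = 6.304×10^6 Pa = 6.304 MPa
loess: 1590 kg/m³ × 10 m/s² × 371 m = 5.899×10^6 Pa = 5.899 MPa
sandstone: 2530 kg/m³ × 10 m/s² × 3132 m = 7.924×10^7 Pa = 79.24 MPa
coal seam: 1470 kg/m³ × 10 m/s² × 105 m = 1.544×10^6 Pa = 1.544 MPa
Total = 6.304 + 5.899 + 79.24 + 1.544 = 92.986 MPa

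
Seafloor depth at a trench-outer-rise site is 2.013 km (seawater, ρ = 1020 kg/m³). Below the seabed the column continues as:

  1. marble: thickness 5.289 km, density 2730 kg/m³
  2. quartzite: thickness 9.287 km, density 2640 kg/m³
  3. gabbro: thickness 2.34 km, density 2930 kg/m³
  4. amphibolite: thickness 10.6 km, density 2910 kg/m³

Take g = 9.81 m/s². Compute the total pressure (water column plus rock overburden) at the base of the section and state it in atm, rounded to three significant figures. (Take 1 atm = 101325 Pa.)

7620 atm

seawater: 1020 kg/m³ × 9.81 m/s² × 2013 m = 2.014×10^7 Pa = 198.8 atm
marble: 2730 kg/m³ × 9.81 m/s² × 5289 m = 1.416×10^8 Pa = 1398 atm
quartzite: 2640 kg/m³ × 9.81 m/s² × 9287 m = 2.405×10^8 Pa = 2374 atm
gabbro: 2930 kg/m³ × 9.81 m/s² × 2340 m = 6.726×10^7 Pa = 663.8 atm
amphibolite: 2910 kg/m³ × 9.81 m/s² × 10600 m = 3.026×10^8 Pa = 2986 atm
Total = 198.8 + 1398 + 2374 + 663.8 + 2986 = 7620.7 atm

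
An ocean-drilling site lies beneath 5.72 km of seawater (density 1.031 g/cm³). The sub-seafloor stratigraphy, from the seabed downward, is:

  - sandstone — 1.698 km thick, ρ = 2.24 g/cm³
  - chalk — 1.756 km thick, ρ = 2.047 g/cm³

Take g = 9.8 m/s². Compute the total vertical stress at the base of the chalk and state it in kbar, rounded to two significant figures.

1.3 kbar

seawater: 1031 kg/m³ × 9.8 m/s² × 5720 m = 5.779×10^7 Pa = 0.5779 kbar
sandstone: 2240 kg/m³ × 9.8 m/s² × 1698 m = 3.727×10^7 Pa = 0.3727 kbar
chalk: 2047 kg/m³ × 9.8 m/s² × 1756 m = 3.523×10^7 Pa = 0.3523 kbar
Total = 0.5779 + 0.3727 + 0.3523 = 1.3029 kbar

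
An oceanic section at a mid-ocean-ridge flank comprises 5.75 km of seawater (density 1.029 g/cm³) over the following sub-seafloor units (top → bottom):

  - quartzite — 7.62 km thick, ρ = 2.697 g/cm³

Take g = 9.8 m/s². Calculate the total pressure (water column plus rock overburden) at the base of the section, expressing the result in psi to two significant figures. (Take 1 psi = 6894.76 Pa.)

seawater: 1029 kg/m³ × 9.8 m/s² × 5750 m = 5.798×10^7 Pa = 8410 psi
quartzite: 2697 kg/m³ × 9.8 m/s² × 7620 m = 2.014×10^8 Pa = 29211 psi
Total = 8410 + 29211 = 37621 psi

38000 psi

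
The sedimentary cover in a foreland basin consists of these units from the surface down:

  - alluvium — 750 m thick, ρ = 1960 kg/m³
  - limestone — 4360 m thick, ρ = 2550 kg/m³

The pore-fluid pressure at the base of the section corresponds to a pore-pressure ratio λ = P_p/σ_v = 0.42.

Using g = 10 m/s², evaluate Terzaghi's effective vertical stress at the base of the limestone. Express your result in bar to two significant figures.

Overburden (lithostatic) stress σ_v:
alluvium: 1960 kg/m³ × 10 m/s² × 750 m = 1.470×10^7 Pa = 14.70 MPa
limestone: 2550 kg/m³ × 10 m/s² × 4360 m = 1.112×10^8 Pa = 111.2 MPa
Total = 14.70 + 111.2 = 125.88 MPa
Pore pressure P_p = λ·σ_v = 0.42 × 125.9 MPa = 52.87 MPa
Effective stress σ' = σ_v − P_p = 125.9 − 52.87 = 73.010 MPa = 730.10 bar

730 bar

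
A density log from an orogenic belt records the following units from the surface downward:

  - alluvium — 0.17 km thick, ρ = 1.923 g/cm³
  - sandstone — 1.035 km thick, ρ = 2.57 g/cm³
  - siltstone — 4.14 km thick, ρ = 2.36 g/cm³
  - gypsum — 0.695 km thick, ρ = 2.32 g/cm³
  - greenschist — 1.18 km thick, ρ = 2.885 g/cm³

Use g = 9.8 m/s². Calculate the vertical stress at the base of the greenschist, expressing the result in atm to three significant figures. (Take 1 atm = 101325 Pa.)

alluvium: 1923 kg/m³ × 9.8 m/s² × 170 m = 3.204×10^6 Pa = 31.62 atm
sandstone: 2570 kg/m³ × 9.8 m/s² × 1035 m = 2.607×10^7 Pa = 257.3 atm
siltstone: 2360 kg/m³ × 9.8 m/s² × 4140 m = 9.575×10^7 Pa = 945.0 atm
gypsum: 2320 kg/m³ × 9.8 m/s² × 695 m = 1.580×10^7 Pa = 155.9 atm
greenschist: 2885 kg/m³ × 9.8 m/s² × 1180 m = 3.336×10^7 Pa = 329.3 atm
Total = 31.62 + 257.3 + 945.0 + 155.9 + 329.3 = 1719.1 atm

1720 atm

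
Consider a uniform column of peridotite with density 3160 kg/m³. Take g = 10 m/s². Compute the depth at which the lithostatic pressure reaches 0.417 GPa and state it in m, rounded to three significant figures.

13200 m

h = P/(ρg) = 0.417 GPa / (3160 kg/m³ × 10 m/s²) = 4.170×10^8 Pa / 31600 Pa/m = 13196 m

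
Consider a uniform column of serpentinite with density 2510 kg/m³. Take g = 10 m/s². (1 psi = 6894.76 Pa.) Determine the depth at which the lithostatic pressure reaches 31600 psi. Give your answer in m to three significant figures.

h = P/(ρg) = 31600 psi / (2510 kg/m³ × 10 m/s²) = 2.179×10^8 Pa / 25100 Pa/m = 8680.3 m

8680 m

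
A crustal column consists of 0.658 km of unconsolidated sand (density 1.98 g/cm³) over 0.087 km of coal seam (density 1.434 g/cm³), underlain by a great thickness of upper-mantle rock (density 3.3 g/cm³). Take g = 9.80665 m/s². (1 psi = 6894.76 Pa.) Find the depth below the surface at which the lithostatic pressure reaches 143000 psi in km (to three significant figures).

Pressure at base of upper layers: 1980×9.80665×658 + 1434×9.80665×87 = 1.400×10^7 Pa = 2031 psi
Remaining pressure to be supplied by upper-mantle rock: 9.860×10^8 − 1.400×10^7 = 9.720×10^8 Pa
Additional depth in upper-mantle rock = 9.720×10^8 Pa / (3300 kg/m³ × 9.80665 m/s²) = 30034 m
Total depth = 745 m + 30034 m = 30779 m
= 30.779 km

30.8 km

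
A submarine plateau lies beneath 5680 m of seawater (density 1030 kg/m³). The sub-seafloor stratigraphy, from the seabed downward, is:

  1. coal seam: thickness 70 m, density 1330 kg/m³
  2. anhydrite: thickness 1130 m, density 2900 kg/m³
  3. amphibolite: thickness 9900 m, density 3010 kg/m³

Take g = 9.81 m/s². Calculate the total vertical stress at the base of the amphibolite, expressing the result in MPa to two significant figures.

seawater: 1030 kg/m³ × 9.81 m/s² × 5680 m = 5.739×10^7 Pa = 57.39 MPa
coal seam: 1330 kg/m³ × 9.81 m/s² × 70 m = 9.133×10^5 Pa = 0.9133 MPa
anhydrite: 2900 kg/m³ × 9.81 m/s² × 1130 m = 3.215×10^7 Pa = 32.15 MPa
amphibolite: 3010 kg/m³ × 9.81 m/s² × 9900 m = 2.923×10^8 Pa = 292.3 MPa
Total = 57.39 + 0.9133 + 32.15 + 292.3 = 382.78 MPa

380 MPa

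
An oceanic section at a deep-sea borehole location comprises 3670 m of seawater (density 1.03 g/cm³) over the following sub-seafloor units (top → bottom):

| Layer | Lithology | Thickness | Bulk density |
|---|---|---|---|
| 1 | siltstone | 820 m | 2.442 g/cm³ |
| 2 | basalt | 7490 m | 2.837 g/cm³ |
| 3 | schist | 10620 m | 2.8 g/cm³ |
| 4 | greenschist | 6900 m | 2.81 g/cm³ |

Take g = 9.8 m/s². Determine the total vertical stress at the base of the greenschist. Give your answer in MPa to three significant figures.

seawater: 1030 kg/m³ × 9.8 m/s² × 3670 m = 3.704×10^7 Pa = 37.04 MPa
siltstone: 2442 kg/m³ × 9.8 m/s² × 820 m = 1.962×10^7 Pa = 19.62 MPa
basalt: 2837 kg/m³ × 9.8 m/s² × 7490 m = 2.082×10^8 Pa = 208.2 MPa
schist: 2800 kg/m³ × 9.8 m/s² × 10620 m = 2.914×10^8 Pa = 291.4 MPa
greenschist: 2810 kg/m³ × 9.8 m/s² × 6900 m = 1.900×10^8 Pa = 190.0 MPa
Total = 37.04 + 19.62 + 208.2 + 291.4 + 190.0 = 746.34 MPa

746 MPa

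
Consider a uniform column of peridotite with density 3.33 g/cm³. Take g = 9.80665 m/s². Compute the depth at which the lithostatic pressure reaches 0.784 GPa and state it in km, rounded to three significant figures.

h = P/(ρg) = 0.784 GPa / (3330 kg/m³ × 9.80665 m/s²) = 7.840×10^8 Pa / 32656 Pa/m = 24008 m
= 24.008 km

24.0 km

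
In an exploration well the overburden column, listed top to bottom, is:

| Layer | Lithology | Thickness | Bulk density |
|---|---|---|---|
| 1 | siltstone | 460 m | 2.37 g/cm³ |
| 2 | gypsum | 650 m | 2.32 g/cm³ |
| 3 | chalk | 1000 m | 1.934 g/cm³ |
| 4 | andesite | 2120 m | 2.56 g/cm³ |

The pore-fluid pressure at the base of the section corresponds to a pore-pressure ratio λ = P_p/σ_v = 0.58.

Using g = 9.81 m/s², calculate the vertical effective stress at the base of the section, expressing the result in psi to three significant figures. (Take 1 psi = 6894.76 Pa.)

5950 psi

Overburden (lithostatic) stress σ_v:
siltstone: 2370 kg/m³ × 9.81 m/s² × 460 m = 1.069×10^7 Pa = 10.69 MPa
gypsum: 2320 kg/m³ × 9.81 m/s² × 650 m = 1.479×10^7 Pa = 14.79 MPa
chalk: 1934 kg/m³ × 9.81 m/s² × 1000 m = 1.897×10^7 Pa = 18.97 MPa
andesite: 2560 kg/m³ × 9.81 m/s² × 2120 m = 5.324×10^7 Pa = 53.24 MPa
Total = 10.69 + 14.79 + 18.97 + 53.24 = 97.702 MPa
Pore pressure P_p = λ·σ_v = 0.58 × 97.70 MPa = 56.67 MPa
Effective stress σ' = σ_v − P_p = 97.70 − 56.67 = 41.035 MPa = 5951.6 psi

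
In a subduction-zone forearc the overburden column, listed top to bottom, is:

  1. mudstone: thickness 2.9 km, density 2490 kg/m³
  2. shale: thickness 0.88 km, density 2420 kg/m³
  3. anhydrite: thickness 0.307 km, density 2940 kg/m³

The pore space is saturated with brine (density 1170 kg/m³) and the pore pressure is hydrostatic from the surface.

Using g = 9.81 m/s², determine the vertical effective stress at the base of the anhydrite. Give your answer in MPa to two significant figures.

54 MPa

Overburden (lithostatic) stress σ_v:
mudstone: 2490 kg/m³ × 9.81 m/s² × 2900 m = 7.084×10^7 Pa = 70.84 MPa
shale: 2420 kg/m³ × 9.81 m/s² × 880 m = 2.089×10^7 Pa = 20.89 MPa
anhydrite: 2940 kg/m³ × 9.81 m/s² × 307 m = 8.854×10^6 Pa = 8.854 MPa
Total = 70.84 + 20.89 + 8.854 = 100.58 MPa
Pore pressure P_p = 1170 kg/m³ × 9.81 m/s² × 4087 m = 4.691×10^7 Pa = 46.91 MPa
Effective stress σ' = σ_v − P_p = 100.6 − 46.91 = 53.674 MPa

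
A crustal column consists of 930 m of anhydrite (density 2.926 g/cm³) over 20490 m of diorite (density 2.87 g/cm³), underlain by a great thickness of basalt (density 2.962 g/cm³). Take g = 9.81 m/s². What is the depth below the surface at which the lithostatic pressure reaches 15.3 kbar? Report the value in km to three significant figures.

Pressure at base of upper layers: 2926×9.81×930 + 2870×9.81×20490 = 6.036×10^8 Pa = 6.036 kbar
Remaining pressure to be supplied by basalt: 1.530×10^9 − 6.036×10^8 = 9.264×10^8 Pa
Additional depth in basalt = 9.264×10^8 Pa / (2962 kg/m³ × 9.81 m/s²) = 31882 m
Total depth = 21420 m + 31882 m = 53302 m
= 53.302 km

53.3 km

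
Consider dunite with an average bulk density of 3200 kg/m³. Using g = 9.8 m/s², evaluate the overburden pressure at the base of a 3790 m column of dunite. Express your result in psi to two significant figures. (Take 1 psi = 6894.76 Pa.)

17000 psi

dunite: 3200 kg/m³ × 9.8 m/s² × 3790 m = 1.189×10^8 Pa = 17238 psi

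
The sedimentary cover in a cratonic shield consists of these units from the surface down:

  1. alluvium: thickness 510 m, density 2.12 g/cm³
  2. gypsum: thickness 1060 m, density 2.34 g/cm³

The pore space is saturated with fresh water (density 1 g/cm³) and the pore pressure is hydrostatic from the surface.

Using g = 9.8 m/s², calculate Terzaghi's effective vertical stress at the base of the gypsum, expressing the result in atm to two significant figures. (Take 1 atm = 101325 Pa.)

190 atm

Overburden (lithostatic) stress σ_v:
alluvium: 2120 kg/m³ × 9.8 m/s² × 510 m = 1.060×10^7 Pa = 10.60 MPa
gypsum: 2340 kg/m³ × 9.8 m/s² × 1060 m = 2.431×10^7 Pa = 24.31 MPa
Total = 10.60 + 24.31 = 34.904 MPa
Pore pressure P_p = 1000 kg/m³ × 9.8 m/s² × 1570 m = 1.539×10^7 Pa = 15.39 MPa
Effective stress σ' = σ_v − P_p = 34.90 − 15.39 = 19.518 MPa = 192.62 atm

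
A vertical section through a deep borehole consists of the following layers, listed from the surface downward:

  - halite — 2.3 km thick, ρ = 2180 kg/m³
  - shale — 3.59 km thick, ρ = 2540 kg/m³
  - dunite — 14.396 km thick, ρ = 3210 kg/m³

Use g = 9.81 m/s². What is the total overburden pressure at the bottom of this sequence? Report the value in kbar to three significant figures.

halite: 2180 kg/m³ × 9.81 m/s² × 2300 m = 4.919×10^7 Pa = 0.4919 kbar
shale: 2540 kg/m³ × 9.81 m/s² × 3590 m = 8.945×10^7 Pa = 0.8945 kbar
dunite: 3210 kg/m³ × 9.81 m/s² × 14396 m = 4.533×10^8 Pa = 4.533 kbar
Total = 0.4919 + 0.8945 + 4.533 = 5.9197 kbar

5.92 kbar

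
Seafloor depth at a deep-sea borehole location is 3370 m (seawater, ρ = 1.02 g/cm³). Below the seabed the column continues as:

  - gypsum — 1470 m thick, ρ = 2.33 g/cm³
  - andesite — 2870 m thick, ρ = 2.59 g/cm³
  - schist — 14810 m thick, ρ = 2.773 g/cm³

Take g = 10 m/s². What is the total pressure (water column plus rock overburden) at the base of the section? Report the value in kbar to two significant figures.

5.5 kbar

seawater: 1020 kg/m³ × 10 m/s² × 3370 m = 3.437×10^7 Pa = 0.3437 kbar
gypsum: 2330 kg/m³ × 10 m/s² × 1470 m = 3.425×10^7 Pa = 0.3425 kbar
andesite: 2590 kg/m³ × 10 m/s² × 2870 m = 7.433×10^7 Pa = 0.7433 kbar
schist: 2773 kg/m³ × 10 m/s² × 14810 m = 4.107×10^8 Pa = 4.107 kbar
Total = 0.3437 + 0.3425 + 0.7433 + 4.107 = 5.5364 kbar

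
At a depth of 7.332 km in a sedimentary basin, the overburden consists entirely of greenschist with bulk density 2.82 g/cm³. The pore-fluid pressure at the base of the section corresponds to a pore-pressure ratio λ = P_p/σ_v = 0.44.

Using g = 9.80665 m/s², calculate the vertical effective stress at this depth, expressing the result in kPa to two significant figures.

Overburden (lithostatic) stress σ_v:
greenschist: 2820 kg/m³ × 9.80665 m/s² × 7332 m = 2.028×10^8 Pa = 202.8 MPa
Pore pressure P_p = λ·σ_v = 0.44 × 202.8 MPa = 89.22 MPa
Effective stress σ' = σ_v − P_p = 202.8 − 89.22 = 113.55 MPa = 1.1355×10^5 kPa

110000 kPa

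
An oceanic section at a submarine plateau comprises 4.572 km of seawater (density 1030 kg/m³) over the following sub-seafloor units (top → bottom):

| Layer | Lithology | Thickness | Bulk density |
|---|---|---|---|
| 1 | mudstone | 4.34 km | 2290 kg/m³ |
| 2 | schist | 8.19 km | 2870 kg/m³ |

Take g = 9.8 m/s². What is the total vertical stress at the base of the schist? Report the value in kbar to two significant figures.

seawater: 1030 kg/m³ × 9.8 m/s² × 4572 m = 4.615×10^7 Pa = 0.4615 kbar
mudstone: 2290 kg/m³ × 9.8 m/s² × 4340 m = 9.740×10^7 Pa = 0.9740 kbar
schist: 2870 kg/m³ × 9.8 m/s² × 8190 m = 2.304×10^8 Pa = 2.304 kbar
Total = 0.4615 + 0.9740 + 2.304 = 3.7390 kbar

3.7 kbar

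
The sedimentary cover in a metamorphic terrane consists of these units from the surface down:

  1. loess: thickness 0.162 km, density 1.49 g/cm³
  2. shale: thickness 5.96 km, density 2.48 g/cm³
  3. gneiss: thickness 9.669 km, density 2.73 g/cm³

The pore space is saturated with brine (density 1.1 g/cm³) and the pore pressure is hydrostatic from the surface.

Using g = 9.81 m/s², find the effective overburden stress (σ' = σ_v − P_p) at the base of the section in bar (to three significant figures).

2360 bar

Overburden (lithostatic) stress σ_v:
loess: 1490 kg/m³ × 9.81 m/s² × 162 m = 2.368×10^6 Pa = 2.368 MPa
shale: 2480 kg/m³ × 9.81 m/s² × 5960 m = 1.450×10^8 Pa = 145.0 MPa
gneiss: 2730 kg/m³ × 9.81 m/s² × 9669 m = 2.589×10^8 Pa = 258.9 MPa
Total = 2.368 + 145.0 + 258.9 = 406.32 MPa
Pore pressure P_p = 1100 kg/m³ × 9.81 m/s² × 15791 m = 1.704×10^8 Pa = 170.4 MPa
Effective stress σ' = σ_v − P_p = 406.3 − 170.4 = 235.92 MPa = 2359.2 bar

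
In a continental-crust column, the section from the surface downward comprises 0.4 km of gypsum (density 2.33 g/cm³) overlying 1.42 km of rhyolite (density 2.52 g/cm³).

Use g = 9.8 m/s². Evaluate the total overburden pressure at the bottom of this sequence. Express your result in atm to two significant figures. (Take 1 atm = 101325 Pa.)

gypsum: 2330 kg/m³ × 9.8 m/s² × 400 m = 9.134×10^6 Pa = 90.14 atm
rhyolite: 2520 kg/m³ × 9.8 m/s² × 1420 m = 3.507×10^7 Pa = 346.1 atm
Total = 90.14 + 346.1 = 436.24 atm

440 atm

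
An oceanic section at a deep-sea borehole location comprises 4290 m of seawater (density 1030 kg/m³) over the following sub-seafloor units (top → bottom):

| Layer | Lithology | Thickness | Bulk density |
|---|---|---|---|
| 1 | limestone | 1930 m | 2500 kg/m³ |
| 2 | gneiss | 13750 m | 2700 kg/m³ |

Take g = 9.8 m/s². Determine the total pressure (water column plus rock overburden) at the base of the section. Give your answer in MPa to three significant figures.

seawater: 1030 kg/m³ × 9.8 m/s² × 4290 m = 4.330×10^7 Pa = 43.30 MPa
limestone: 2500 kg/m³ × 9.8 m/s² × 1930 m = 4.729×10^7 Pa = 47.28 MPa
gneiss: 2700 kg/m³ × 9.8 m/s² × 13750 m = 3.638×10^8 Pa = 363.8 MPa
Total = 43.30 + 47.28 + 363.8 = 454.41 MPa

454 MPa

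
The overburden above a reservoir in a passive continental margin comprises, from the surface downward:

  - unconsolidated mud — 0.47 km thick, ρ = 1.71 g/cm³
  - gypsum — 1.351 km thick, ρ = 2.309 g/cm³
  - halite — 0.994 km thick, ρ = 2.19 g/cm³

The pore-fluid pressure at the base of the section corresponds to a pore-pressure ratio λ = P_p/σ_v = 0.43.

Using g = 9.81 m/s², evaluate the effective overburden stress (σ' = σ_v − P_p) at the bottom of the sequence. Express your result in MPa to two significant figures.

Overburden (lithostatic) stress σ_v:
unconsolidated mud: 1710 kg/m³ × 9.81 m/s² × 470 m = 7.884×10^6 Pa = 7.884 MPa
gypsum: 2309 kg/m³ × 9.81 m/s² × 1351 m = 3.060×10^7 Pa = 30.60 MPa
halite: 2190 kg/m³ × 9.81 m/s² × 994 m = 2.135×10^7 Pa = 21.35 MPa
Total = 7.884 + 30.60 + 21.35 = 59.841 MPa
Pore pressure P_p = λ·σ_v = 0.43 × 59.84 MPa = 25.73 MPa
Effective stress σ' = σ_v − P_p = 59.84 − 25.73 = 34.109 MPa

34 MPa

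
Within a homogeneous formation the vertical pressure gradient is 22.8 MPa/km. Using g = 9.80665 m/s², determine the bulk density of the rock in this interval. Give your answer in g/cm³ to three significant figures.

ρ = (dP/dz)/g = 22.8 MPa/km / 9.80665 m/s² = 22800 Pa/m / 9.80665 m/s² = 2325.0 kg/m³
= 2.325 g/cm³

2.32 g/cm³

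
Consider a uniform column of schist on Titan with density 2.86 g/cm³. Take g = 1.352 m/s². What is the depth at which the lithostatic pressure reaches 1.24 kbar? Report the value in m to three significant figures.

h = P/(ρg) = 1.24 kbar / (2860 kg/m³ × 1.352 m/s²) = 1.240×10^8 Pa / 3866.7 Pa/m = 32069 m

32100 m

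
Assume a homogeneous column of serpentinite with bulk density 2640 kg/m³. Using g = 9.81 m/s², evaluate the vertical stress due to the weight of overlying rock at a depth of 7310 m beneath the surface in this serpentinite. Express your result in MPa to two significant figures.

serpentinite: 2640 kg/m³ × 9.81 m/s² × 7310 m = 1.893×10^8 Pa = 189.3 MPa

190 MPa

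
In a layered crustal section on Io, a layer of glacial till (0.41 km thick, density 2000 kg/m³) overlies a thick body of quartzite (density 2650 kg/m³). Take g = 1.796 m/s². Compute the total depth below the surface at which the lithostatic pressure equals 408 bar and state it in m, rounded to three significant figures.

8670 m

Pressure at base of upper layers: 2000×1.796×410 = 1.473×10^6 Pa = 14.73 bar
Remaining pressure to be supplied by quartzite: 4.080×10^7 − 1.473×10^6 = 3.933×10^7 Pa
Additional depth in quartzite = 3.933×10^7 Pa / (2650 kg/m³ × 1.796 m/s²) = 8263.1 m
Total depth = 410 m + 8263.1 m = 8673.1 m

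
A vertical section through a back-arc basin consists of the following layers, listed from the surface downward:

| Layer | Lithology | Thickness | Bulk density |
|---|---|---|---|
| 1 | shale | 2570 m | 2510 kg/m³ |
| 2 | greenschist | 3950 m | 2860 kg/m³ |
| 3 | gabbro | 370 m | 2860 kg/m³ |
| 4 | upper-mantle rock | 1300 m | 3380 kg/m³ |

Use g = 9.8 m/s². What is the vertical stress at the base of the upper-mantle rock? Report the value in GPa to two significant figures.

0.23 GPa

shale: 2510 kg/m³ × 9.8 m/s² × 2570 m = 6.322×10^7 Pa = 0.06322 GPa
greenschist: 2860 kg/m³ × 9.8 m/s² × 3950 m = 1.107×10^8 Pa = 0.1107 GPa
gabbro: 2860 kg/m³ × 9.8 m/s² × 370 m = 1.037×10^7 Pa = 0.01037 GPa
upper-mantle rock: 3380 kg/m³ × 9.8 m/s² × 1300 m = 4.306×10^7 Pa = 0.04306 GPa
Total = 0.06322 + 0.1107 + 0.01037 + 0.04306 = 0.22736 GPa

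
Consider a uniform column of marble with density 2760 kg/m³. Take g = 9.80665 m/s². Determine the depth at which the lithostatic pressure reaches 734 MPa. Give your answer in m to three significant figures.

h = P/(ρg) = 734 MPa / (2760 kg/m³ × 9.80665 m/s²) = 7.340×10^8 Pa / 27066 Pa/m = 27119 m

27100 m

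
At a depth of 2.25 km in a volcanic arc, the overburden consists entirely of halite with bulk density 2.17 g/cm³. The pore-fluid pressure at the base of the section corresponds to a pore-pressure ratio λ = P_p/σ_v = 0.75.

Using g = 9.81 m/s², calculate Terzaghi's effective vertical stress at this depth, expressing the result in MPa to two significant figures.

12 MPa

Overburden (lithostatic) stress σ_v:
halite: 2170 kg/m³ × 9.81 m/s² × 2250 m = 4.790×10^7 Pa = 47.90 MPa
Pore pressure P_p = λ·σ_v = 0.75 × 47.90 MPa = 35.92 MPa
Effective stress σ' = σ_v − P_p = 47.90 − 35.92 = 11.974 MPa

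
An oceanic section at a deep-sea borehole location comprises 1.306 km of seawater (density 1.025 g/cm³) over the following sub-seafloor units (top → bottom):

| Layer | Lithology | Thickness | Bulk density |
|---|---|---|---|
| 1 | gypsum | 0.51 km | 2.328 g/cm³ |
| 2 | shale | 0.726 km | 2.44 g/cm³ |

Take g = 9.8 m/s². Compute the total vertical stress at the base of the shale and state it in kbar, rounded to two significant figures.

seawater: 1025 kg/m³ × 9.8 m/s² × 1306 m = 1.312×10^7 Pa = 0.1312 kbar
gypsum: 2328 kg/m³ × 9.8 m/s² × 510 m = 1.164×10^7 Pa = 0.1164 kbar
shale: 2440 kg/m³ × 9.8 m/s² × 726 m = 1.736×10^7 Pa = 0.1736 kbar
Total = 0.1312 + 0.1164 + 0.1736 = 0.42114 kbar

0.42 kbar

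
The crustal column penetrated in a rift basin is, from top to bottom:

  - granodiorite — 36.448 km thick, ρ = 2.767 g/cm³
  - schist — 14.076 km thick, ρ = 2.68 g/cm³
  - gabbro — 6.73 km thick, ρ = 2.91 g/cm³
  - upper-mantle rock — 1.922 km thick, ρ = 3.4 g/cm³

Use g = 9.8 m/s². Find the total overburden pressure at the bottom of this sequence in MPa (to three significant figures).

granodiorite: 2767 kg/m³ × 9.8 m/s² × 36448 m = 9.883×10^8 Pa = 988.3 MPa
schist: 2680 kg/m³ × 9.8 m/s² × 14076 m = 3.697×10^8 Pa = 369.7 MPa
gabbro: 2910 kg/m³ × 9.8 m/s² × 6730 m = 1.919×10^8 Pa = 191.9 MPa
upper-mantle rock: 3400 kg/m³ × 9.8 m/s² × 1922 m = 6.404×10^7 Pa = 64.04 MPa
Total = 988.3 + 369.7 + 191.9 + 64.04 = 1614.0 MPa

1610 MPa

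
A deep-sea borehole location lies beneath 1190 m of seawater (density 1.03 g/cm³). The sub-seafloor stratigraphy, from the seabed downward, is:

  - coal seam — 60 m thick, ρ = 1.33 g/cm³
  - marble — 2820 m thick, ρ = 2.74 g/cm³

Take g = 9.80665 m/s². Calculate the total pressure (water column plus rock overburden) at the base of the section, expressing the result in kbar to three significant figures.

seawater: 1030 kg/m³ × 9.80665 m/s² × 1190 m = 1.202×10^7 Pa = 0.1202 kbar
coal seam: 1330 kg/m³ × 9.80665 m/s² × 60 m = 7.826×10^5 Pa = 7.826×10^-3 kbar
marble: 2740 kg/m³ × 9.80665 m/s² × 2820 m = 7.577×10^7 Pa = 0.7577 kbar
Total = 0.1202 + 7.826×10^-3 + 0.7577 = 0.88577 kbar

0.886 kbar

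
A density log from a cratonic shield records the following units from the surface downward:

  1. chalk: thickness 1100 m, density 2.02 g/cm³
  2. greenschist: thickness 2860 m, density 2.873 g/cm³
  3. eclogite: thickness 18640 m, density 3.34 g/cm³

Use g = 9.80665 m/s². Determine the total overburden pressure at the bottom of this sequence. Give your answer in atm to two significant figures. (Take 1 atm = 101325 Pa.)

chalk: 2020 kg/m³ × 9.80665 m/s² × 1100 m = 2.179×10^7 Pa = 215.1 atm
greenschist: 2873 kg/m³ × 9.80665 m/s² × 2860 m = 8.058×10^7 Pa = 795.3 atm
eclogite: 3340 kg/m³ × 9.80665 m/s² × 18640 m = 6.105×10^8 Pa = 6026 atm
Total = 215.1 + 795.3 + 6026 = 7035.9 atm

7000 atm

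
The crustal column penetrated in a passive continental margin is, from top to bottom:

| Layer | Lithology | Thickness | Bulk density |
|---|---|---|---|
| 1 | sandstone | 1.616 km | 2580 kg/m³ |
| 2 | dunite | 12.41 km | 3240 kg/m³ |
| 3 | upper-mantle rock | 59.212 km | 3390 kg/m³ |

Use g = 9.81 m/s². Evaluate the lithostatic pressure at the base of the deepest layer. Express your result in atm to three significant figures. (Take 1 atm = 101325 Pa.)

sandstone: 2580 kg/m³ × 9.81 m/s² × 1616 m = 4.090×10^7 Pa = 403.7 atm
dunite: 3240 kg/m³ × 9.81 m/s² × 12410 m = 3.944×10^8 Pa = 3893 atm
upper-mantle rock: 3390 kg/m³ × 9.81 m/s² × 59212 m = 1.969×10^9 Pa = 19434 atm
Total = 403.7 + 3893 + 19434 = 23731 atm

23700 atm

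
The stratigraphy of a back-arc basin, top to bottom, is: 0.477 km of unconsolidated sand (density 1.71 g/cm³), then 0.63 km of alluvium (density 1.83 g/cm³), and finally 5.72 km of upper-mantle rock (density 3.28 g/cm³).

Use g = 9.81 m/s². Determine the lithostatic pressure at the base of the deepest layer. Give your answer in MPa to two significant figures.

200 MPa

unconsolidated sand: 1710 kg/m³ × 9.81 m/s² × 477 m = 8.002×10^6 Pa = 8.002 MPa
alluvium: 1830 kg/m³ × 9.81 m/s² × 630 m = 1.131×10^7 Pa = 11.31 MPa
upper-mantle rock: 3280 kg/m³ × 9.81 m/s² × 5720 m = 1.841×10^8 Pa = 184.1 MPa
Total = 8.002 + 11.31 + 184.1 = 203.36 MPa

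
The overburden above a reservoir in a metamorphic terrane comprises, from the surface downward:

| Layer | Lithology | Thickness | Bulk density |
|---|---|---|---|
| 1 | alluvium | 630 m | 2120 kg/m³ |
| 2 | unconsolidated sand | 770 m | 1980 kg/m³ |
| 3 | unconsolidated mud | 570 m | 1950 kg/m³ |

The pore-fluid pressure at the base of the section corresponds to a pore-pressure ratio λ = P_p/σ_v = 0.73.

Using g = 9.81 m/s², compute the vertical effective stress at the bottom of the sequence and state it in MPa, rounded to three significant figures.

Overburden (lithostatic) stress σ_v:
alluvium: 2120 kg/m³ × 9.81 m/s² × 630 m = 1.310×10^7 Pa = 13.10 MPa
unconsolidated sand: 1980 kg/m³ × 9.81 m/s² × 770 m = 1.496×10^7 Pa = 14.96 MPa
unconsolidated mud: 1950 kg/m³ × 9.81 m/s² × 570 m = 1.090×10^7 Pa = 10.90 MPa
Total = 13.10 + 14.96 + 10.90 = 38.962 MPa
Pore pressure P_p = λ·σ_v = 0.73 × 38.96 MPa = 28.44 MPa
Effective stress σ' = σ_v − P_p = 38.96 − 28.44 = 10.520 MPa

10.5 MPa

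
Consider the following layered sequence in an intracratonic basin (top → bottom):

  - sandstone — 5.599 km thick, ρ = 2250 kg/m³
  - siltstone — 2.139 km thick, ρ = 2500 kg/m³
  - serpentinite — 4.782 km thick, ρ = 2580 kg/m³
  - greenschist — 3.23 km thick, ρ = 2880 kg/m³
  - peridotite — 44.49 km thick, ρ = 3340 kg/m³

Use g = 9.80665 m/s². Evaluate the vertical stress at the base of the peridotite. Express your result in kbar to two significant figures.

sandstone: 2250 kg/m³ × 9.80665 m/s² × 5599 m = 1.235×10^8 Pa = 1.235 kbar
siltstone: 2500 kg/m³ × 9.80665 m/s² × 2139 m = 5.244×10^7 Pa = 0.5244 kbar
serpentinite: 2580 kg/m³ × 9.80665 m/s² × 4782 m = 1.210×10^8 Pa = 1.210 kbar
greenschist: 2880 kg/m³ × 9.80665 m/s² × 3230 m = 9.123×10^7 Pa = 0.9123 kbar
peridotite: 3340 kg/m³ × 9.80665 m/s² × 44490 m = 1.457×10^9 Pa = 14.57 kbar
Total = 1.235 + 0.5244 + 1.210 + 0.9123 + 14.57 = 18.454 kbar

18 kbar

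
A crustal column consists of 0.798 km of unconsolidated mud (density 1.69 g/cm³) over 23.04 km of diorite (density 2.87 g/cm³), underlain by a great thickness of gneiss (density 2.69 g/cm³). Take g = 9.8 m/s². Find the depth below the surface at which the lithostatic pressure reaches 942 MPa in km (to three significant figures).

34.5 km

Pressure at base of upper layers: 1690×9.8×798 + 2870×9.8×23040 = 6.612×10^8 Pa = 661.2 MPa
Remaining pressure to be supplied by gneiss: 9.420×10^8 − 6.612×10^8 = 2.808×10^8 Pa
Additional depth in gneiss = 2.808×10^8 Pa / (2690 kg/m³ × 9.8 m/s²) = 10650 m
Total depth = 23838 m + 10650 m = 34488 m
= 34.488 km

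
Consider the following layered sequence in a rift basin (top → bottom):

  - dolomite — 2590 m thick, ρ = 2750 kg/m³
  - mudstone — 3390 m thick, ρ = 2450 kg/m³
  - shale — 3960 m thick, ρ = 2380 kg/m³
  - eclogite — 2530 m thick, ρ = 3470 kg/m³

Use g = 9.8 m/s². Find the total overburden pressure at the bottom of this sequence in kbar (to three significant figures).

dolomite: 2750 kg/m³ × 9.8 m/s² × 2590 m = 6.980×10^7 Pa = 0.6980 kbar
mudstone: 2450 kg/m³ × 9.8 m/s² × 3390 m = 8.139×10^7 Pa = 0.8139 kbar
shale: 2380 kg/m³ × 9.8 m/s² × 3960 m = 9.236×10^7 Pa = 0.9236 kbar
eclogite: 3470 kg/m³ × 9.8 m/s² × 2530 m = 8.604×10^7 Pa = 0.8604 kbar
Total = 0.6980 + 0.8139 + 0.9236 + 0.8604 = 3.2959 kbar

3.30 kbar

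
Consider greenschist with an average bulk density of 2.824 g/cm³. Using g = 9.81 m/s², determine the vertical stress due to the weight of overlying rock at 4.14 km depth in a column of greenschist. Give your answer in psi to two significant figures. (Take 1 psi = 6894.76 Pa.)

greenschist: 2824 kg/m³ × 9.81 m/s² × 4140 m = 1.147×10^8 Pa = 16635 psi

17000 psi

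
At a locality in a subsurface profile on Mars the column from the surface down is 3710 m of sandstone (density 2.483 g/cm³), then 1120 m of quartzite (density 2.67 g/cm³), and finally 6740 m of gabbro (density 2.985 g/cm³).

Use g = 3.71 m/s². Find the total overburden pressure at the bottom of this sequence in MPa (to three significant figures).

120 MPa

sandstone: 2483 kg/m³ × 3.71 m/s² × 3710 m = 3.418×10^7 Pa = 34.18 MPa
quartzite: 2670 kg/m³ × 3.71 m/s² × 1120 m = 1.109×10^7 Pa = 11.09 MPa
gabbro: 2985 kg/m³ × 3.71 m/s² × 6740 m = 7.464×10^7 Pa = 74.64 MPa
Total = 34.18 + 11.09 + 74.64 = 119.91 MPa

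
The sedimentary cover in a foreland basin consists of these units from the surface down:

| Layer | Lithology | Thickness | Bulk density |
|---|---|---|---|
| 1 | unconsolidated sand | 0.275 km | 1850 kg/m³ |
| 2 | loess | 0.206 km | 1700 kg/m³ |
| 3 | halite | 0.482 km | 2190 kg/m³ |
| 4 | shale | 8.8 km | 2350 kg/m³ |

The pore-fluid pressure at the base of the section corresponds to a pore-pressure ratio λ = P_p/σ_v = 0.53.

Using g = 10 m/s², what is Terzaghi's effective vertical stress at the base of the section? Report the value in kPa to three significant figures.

106000 kPa

Overburden (lithostatic) stress σ_v:
unconsolidated sand: 1850 kg/m³ × 10 m/s² × 275 m = 5.088×10^6 Pa = 5.088 MPa
loess: 1700 kg/m³ × 10 m/s² × 206 m = 3.502×10^6 Pa = 3.502 MPa
halite: 2190 kg/m³ × 10 m/s² × 482 m = 1.056×10^7 Pa = 10.56 MPa
shale: 2350 kg/m³ × 10 m/s² × 8800 m = 2.068×10^8 Pa = 206.8 MPa
Total = 5.088 + 3.502 + 10.56 + 206.8 = 225.95 MPa
Pore pressure P_p = λ·σ_v = 0.53 × 225.9 MPa = 119.8 MPa
Effective stress σ' = σ_v − P_p = 225.9 − 119.8 = 106.19 MPa = 1.0619×10^5 kPa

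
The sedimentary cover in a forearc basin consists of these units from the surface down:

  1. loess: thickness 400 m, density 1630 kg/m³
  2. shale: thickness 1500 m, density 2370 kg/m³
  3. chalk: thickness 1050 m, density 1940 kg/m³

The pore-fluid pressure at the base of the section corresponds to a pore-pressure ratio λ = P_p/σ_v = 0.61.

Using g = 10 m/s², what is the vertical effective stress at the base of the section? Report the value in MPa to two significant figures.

24 MPa

Overburden (lithostatic) stress σ_v:
loess: 1630 kg/m³ × 10 m/s² × 400 m = 6.520×10^6 Pa = 6.520 MPa
shale: 2370 kg/m³ × 10 m/s² × 1500 m = 3.555×10^7 Pa = 35.55 MPa
chalk: 1940 kg/m³ × 10 m/s² × 1050 m = 2.037×10^7 Pa = 20.37 MPa
Total = 6.520 + 35.55 + 20.37 = 62.440 MPa
Pore pressure P_p = λ·σ_v = 0.61 × 62.44 MPa = 38.09 MPa
Effective stress σ' = σ_v − P_p = 62.44 − 38.09 = 24.352 MPa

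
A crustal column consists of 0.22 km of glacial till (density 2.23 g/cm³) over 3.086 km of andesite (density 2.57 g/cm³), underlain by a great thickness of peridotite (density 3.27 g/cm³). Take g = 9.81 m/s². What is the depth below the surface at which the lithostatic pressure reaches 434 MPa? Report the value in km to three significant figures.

14.3 km

Pressure at base of upper layers: 2230×9.81×220 + 2570×9.81×3086 = 8.262×10^7 Pa = 82.62 MPa
Remaining pressure to be supplied by peridotite: 4.340×10^8 − 8.262×10^7 = 3.514×10^8 Pa
Additional depth in peridotite = 3.514×10^8 Pa / (3270 kg/m³ × 9.81 m/s²) = 10954 m
Total depth = 3306 m + 10954 m = 14260 m
= 14.260 km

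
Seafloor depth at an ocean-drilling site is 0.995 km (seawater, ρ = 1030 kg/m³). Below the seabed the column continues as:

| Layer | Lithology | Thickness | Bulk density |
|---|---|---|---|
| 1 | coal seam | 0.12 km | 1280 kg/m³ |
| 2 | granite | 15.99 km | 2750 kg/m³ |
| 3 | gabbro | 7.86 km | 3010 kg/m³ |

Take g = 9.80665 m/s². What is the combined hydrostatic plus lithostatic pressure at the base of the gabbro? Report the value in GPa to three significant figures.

0.675 GPa

seawater: 1030 kg/m³ × 9.80665 m/s² × 995 m = 1.005×10^7 Pa = 0.01005 GPa
coal seam: 1280 kg/m³ × 9.80665 m/s² × 120 m = 1.506×10^6 Pa = 1.506×10^-3 GPa
granite: 2750 kg/m³ × 9.80665 m/s² × 15990 m = 4.312×10^8 Pa = 0.4312 GPa
gabbro: 3010 kg/m³ × 9.80665 m/s² × 7860 m = 2.320×10^8 Pa = 0.2320 GPa
Total = 0.01005 + 1.506×10^-3 + 0.4312 + 0.2320 = 0.67479 GPa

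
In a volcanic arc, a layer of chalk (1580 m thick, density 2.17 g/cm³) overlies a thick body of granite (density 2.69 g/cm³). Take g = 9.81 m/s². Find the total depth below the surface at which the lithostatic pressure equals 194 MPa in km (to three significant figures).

Pressure at base of upper layers: 2170×9.81×1580 = 3.363×10^7 Pa = 33.63 MPa
Remaining pressure to be supplied by granite: 1.940×10^8 − 3.363×10^7 = 1.604×10^8 Pa
Additional depth in granite = 1.604×10^8 Pa / (2690 kg/m³ × 9.81 m/s²) = 6077.0 m
Total depth = 1580 m + 6077.0 m = 7657.0 m
= 7.6570 km

7.66 km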